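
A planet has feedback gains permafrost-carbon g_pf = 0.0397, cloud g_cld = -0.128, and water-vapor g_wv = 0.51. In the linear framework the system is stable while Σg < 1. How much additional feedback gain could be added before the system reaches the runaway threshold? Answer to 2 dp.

0.58

Current total gain = 0.0397 − 0.128 + 0.51 = 0.4217.
Margin to runaway = 1 − 0.4217 = 0.58.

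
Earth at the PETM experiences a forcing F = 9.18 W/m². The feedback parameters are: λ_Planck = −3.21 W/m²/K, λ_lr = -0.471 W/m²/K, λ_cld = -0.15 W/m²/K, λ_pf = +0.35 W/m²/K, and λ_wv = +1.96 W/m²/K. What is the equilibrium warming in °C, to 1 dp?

Net feedback parameter λ = (−3.21) + (-0.471) + (-0.15) + (+0.35) + (+1.96) = -1.521 W/m²/K.
ΔT = −F/λ = −9.18/(-1.521) = 6.0 °C.

6.0 °C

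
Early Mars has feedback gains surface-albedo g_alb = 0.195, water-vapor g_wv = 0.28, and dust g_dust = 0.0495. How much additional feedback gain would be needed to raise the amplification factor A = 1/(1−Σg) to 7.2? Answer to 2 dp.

0.34

Current total gain = 0.5245.
Target gain for A = 7.2: g* = 1 − 1/7.2 = 0.8611.
Additional gain needed = 0.8611 − 0.5245 = 0.34.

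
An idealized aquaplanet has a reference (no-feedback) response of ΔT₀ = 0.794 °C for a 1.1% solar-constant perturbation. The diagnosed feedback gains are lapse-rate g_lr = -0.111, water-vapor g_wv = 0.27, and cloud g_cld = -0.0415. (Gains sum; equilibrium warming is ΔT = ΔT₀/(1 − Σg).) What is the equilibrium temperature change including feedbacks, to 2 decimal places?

0.90 °C

Total gain g = -0.111 + 0.27 − 0.0415 = 0.1175.
Amplification A = 1/(1 − 0.1175) = 1.133.
ΔT = 0.794 × 1.133 = 0.90 °C.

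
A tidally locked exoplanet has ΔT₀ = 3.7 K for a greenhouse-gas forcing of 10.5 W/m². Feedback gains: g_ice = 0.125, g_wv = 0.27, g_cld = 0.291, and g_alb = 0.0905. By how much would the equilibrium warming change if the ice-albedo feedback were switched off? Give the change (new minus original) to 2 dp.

-5.94 K

Original: g = 0.7765, ΔT = 3.7/(1−0.7765) = 16.5548 K.
Without ice-albedo: g' = 0.6515, ΔT' = 3.7/(1−0.6515) = 10.6169 K.
Change = 10.6169 − 16.5548 = -5.94 K.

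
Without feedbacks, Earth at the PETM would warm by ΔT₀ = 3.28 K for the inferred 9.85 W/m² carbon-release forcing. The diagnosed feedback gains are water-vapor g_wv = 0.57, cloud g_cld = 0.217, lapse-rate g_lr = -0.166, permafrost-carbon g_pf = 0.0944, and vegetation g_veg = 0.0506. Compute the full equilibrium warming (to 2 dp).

Total gain g = 0.57 + 0.217 − 0.166 + 0.0944 + 0.0506 = 0.766.
Amplification A = 1/(1 − 0.766) = 4.274.
ΔT = 3.28 × 4.274 = 14.02 K.

14.02 K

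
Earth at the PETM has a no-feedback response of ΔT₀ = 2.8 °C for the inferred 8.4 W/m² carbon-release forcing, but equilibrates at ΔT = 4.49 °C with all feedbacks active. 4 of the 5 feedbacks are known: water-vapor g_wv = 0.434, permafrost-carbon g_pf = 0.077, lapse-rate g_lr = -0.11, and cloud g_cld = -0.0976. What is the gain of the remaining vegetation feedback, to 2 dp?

Amplification A = ΔT/ΔT₀ = 4.49/2.8 = 1.604.
Total gain g = 1 − 1/A = 1 − 1/1.604 = 0.3766.
Known gains sum to 0.434 + 0.077 − 0.11 − 0.0976 = 0.3034.
g_veg = 0.3766 − 0.3034 = 0.07.

0.07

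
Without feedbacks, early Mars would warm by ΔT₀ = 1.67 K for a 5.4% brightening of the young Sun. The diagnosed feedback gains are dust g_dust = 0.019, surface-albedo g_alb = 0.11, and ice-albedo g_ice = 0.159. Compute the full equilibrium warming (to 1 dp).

2.3 K

Total gain g = 0.019 + 0.11 + 0.159 = 0.288.
Amplification A = 1/(1 − 0.288) = 1.404.
ΔT = 1.67 × 1.404 = 2.3 K.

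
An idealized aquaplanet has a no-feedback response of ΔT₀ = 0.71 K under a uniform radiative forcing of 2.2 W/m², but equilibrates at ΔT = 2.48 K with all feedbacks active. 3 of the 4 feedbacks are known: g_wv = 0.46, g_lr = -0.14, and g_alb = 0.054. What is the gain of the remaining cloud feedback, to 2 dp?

Amplification A = ΔT/ΔT₀ = 2.48/0.71 = 3.493.
Total gain g = 1 − 1/A = 1 − 1/3.493 = 0.7137.
Known gains sum to 0.46 − 0.14 + 0.054 = 0.374.
g_cld = 0.7137 − 0.374 = 0.34.

0.34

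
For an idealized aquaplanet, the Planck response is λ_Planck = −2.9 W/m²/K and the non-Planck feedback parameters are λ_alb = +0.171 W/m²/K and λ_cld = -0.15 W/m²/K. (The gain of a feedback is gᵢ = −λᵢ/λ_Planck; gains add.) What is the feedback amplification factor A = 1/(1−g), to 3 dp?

Convert to gains: g_alb = 0.171/2.9 = 0.05897; g_cld = -0.15/2.9 = -0.05172.
Total gain g = 0.00725.
A = 1/(1 − 0.00725) = 1.007.

1.007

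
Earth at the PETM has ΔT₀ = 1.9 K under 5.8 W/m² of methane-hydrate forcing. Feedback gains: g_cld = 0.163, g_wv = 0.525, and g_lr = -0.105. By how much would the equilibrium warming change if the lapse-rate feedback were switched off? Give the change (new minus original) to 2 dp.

1.53 K

Original: g = 0.583, ΔT = 1.9/(1−0.583) = 4.5564 K.
Without lapse-rate: g' = 0.688, ΔT' = 1.9/(1−0.688) = 6.0897 K.
Change = 6.0897 − 4.5564 = 1.53 K.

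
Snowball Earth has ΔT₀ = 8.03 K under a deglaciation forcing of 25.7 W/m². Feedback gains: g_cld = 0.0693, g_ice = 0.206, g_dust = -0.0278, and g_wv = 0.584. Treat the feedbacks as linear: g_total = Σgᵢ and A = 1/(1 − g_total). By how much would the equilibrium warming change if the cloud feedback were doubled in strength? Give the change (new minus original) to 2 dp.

Original: g = 0.8315, ΔT = 8.03/(1−0.8315) = 47.6558 K.
With doubled cloud: g' = 0.9008, ΔT' = 8.03/(1−0.9008) = 80.9476 K.
Change = 80.9476 − 47.6558 = 33.29 K.

33.29 K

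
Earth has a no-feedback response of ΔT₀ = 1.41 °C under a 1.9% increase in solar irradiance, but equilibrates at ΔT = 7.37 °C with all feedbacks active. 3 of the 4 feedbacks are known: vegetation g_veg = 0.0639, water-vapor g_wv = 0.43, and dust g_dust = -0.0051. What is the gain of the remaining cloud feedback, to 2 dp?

0.32

Amplification A = ΔT/ΔT₀ = 7.37/1.41 = 5.227.
Total gain g = 1 − 1/A = 1 − 1/5.227 = 0.8087.
Known gains sum to 0.0639 + 0.43 − 0.0051 = 0.4888.
g_cld = 0.8087 − 0.4888 = 0.32.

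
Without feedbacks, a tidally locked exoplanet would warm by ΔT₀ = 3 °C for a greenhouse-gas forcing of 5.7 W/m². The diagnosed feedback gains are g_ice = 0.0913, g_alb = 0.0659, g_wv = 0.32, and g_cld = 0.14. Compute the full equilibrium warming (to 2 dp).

7.84 °C

Total gain g = 0.0913 + 0.0659 + 0.32 + 0.14 = 0.6172.
Amplification A = 1/(1 − 0.6172) = 2.612.
ΔT = 3 × 2.612 = 7.84 °C.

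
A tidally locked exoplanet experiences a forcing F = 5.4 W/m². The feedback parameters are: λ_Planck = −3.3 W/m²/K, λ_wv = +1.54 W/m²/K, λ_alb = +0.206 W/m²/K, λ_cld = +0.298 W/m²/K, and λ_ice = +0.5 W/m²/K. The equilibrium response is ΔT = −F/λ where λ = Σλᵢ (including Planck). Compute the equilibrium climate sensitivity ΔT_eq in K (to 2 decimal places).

Net feedback parameter λ = (−3.3) + (+1.54) + (+0.206) + (+0.298) + (+0.5) = -0.756 W/m²/K.
ΔT = −F/λ = −5.4/(-0.756) = 7.14 K.

7.14 K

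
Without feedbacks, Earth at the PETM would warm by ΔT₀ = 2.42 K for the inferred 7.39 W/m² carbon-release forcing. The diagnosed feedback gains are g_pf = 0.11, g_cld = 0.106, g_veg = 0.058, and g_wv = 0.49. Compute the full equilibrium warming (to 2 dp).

10.25 K

Total gain g = 0.11 + 0.106 + 0.058 + 0.49 = 0.764.
Amplification A = 1/(1 − 0.764) = 4.237.
ΔT = 2.42 × 4.237 = 10.25 K.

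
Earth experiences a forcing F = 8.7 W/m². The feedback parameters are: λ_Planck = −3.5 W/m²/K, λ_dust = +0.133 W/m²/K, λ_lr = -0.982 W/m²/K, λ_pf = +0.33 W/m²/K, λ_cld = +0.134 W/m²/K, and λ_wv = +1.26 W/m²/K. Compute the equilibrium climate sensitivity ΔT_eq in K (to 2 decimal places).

Net feedback parameter λ = (−3.5) + (+0.133) + (-0.982) + (+0.33) + (+0.134) + (+1.26) = -2.625 W/m²/K.
ΔT = −F/λ = −8.7/(-2.625) = 3.31 K.

3.31 K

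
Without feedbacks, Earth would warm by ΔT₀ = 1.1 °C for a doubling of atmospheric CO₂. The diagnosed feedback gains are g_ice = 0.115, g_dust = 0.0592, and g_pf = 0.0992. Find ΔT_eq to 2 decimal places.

1.51 °C

Total gain g = 0.115 + 0.0592 + 0.0992 = 0.2734.
Amplification A = 1/(1 − 0.2734) = 1.376.
ΔT = 1.1 × 1.376 = 1.51 °C.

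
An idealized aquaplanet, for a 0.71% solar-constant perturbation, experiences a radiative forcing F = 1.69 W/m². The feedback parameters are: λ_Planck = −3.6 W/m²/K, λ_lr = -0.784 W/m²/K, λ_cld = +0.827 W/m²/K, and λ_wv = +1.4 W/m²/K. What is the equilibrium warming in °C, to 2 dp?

Net feedback parameter λ = (−3.6) + (-0.784) + (+0.827) + (+1.4) = -2.157 W/m²/K.
ΔT = −F/λ = −1.69/(-2.157) = 0.78 °C.

0.78 °C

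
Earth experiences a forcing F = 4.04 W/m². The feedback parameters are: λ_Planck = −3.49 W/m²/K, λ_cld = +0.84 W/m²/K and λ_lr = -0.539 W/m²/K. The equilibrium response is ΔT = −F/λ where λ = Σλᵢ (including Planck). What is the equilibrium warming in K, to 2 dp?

1.27 K

Net feedback parameter λ = (−3.49) + (+0.84) + (-0.539) = -3.189 W/m²/K.
ΔT = −F/λ = −4.04/(-3.189) = 1.27 K.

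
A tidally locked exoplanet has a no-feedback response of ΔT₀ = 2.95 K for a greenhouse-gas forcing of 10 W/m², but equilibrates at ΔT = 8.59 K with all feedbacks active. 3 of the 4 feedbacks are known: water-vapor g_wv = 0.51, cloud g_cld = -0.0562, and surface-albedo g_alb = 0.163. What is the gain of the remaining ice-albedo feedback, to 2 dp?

Amplification A = ΔT/ΔT₀ = 8.59/2.95 = 2.912.
Total gain g = 1 − 1/A = 1 − 1/2.912 = 0.6566.
Known gains sum to 0.51 − 0.0562 + 0.163 = 0.6168.
g_ice = 0.6566 − 0.6168 = 0.04.

0.04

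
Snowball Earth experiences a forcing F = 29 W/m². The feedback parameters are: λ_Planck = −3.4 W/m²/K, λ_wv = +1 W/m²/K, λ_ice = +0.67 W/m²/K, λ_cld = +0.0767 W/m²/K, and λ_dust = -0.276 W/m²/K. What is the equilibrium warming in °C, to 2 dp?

15.03 °C

Net feedback parameter λ = (−3.4) + (+1) + (+0.67) + (+0.0767) + (-0.276) = -1.9293 W/m²/K.
ΔT = −F/λ = −29/(-1.9293) = 15.03 °C.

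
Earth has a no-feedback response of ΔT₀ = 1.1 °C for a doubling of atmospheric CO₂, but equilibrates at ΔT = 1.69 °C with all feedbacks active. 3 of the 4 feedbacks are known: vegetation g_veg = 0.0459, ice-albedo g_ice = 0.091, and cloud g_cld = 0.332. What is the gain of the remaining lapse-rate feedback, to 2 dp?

Amplification A = ΔT/ΔT₀ = 1.69/1.1 = 1.536.
Total gain g = 1 − 1/A = 1 − 1/1.536 = 0.349.
Known gains sum to 0.0459 + 0.091 + 0.332 = 0.4689.
g_lr = 0.349 − 0.4689 = -0.12.

-0.12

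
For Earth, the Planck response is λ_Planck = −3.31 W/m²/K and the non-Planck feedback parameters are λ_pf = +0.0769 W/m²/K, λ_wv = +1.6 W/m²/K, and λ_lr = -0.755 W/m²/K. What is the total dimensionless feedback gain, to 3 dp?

Convert to gains: g_pf = 0.0769/3.31 = 0.02323; g_wv = 1.6/3.31 = 0.4834; g_lr = -0.755/3.31 = -0.2281.
Total gain g = 0.27853.

0.279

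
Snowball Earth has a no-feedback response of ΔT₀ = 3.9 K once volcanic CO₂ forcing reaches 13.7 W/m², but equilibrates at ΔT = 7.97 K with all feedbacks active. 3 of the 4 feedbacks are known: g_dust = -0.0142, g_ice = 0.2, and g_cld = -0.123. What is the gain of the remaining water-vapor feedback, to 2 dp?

Amplification A = ΔT/ΔT₀ = 7.97/3.9 = 2.044.
Total gain g = 1 − 1/A = 1 − 1/2.044 = 0.5108.
Known gains sum to -0.0142 + 0.2 − 0.123 = 0.0628.
g_wv = 0.5108 − 0.0628 = 0.45.

0.45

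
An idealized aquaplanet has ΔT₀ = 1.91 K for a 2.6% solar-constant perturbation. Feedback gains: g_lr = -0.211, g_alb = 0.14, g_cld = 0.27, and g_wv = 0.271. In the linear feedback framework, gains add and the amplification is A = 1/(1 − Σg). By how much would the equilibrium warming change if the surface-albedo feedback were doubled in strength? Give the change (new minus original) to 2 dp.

1.29 K

Original: g = 0.47, ΔT = 1.91/(1−0.47) = 3.6038 K.
With doubled surface-albedo: g' = 0.61, ΔT' = 1.91/(1−0.61) = 4.8974 K.
Change = 4.8974 − 3.6038 = 1.29 K.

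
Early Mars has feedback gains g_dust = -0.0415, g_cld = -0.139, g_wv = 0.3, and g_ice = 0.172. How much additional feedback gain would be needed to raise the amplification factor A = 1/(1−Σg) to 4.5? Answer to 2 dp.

Current total gain = 0.2915.
Target gain for A = 4.5: g* = 1 − 1/4.5 = 0.7778.
Additional gain needed = 0.7778 − 0.2915 = 0.49.

0.49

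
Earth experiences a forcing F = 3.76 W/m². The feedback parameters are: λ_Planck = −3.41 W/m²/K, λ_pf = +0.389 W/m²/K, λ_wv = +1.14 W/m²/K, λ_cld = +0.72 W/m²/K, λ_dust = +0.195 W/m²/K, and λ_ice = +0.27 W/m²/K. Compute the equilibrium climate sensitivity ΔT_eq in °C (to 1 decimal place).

Net feedback parameter λ = (−3.41) + (+0.389) + (+1.14) + (+0.72) + (+0.195) + (+0.27) = -0.696 W/m²/K.
ΔT = −F/λ = −3.76/(-0.696) = 5.4 °C.

5.4 °C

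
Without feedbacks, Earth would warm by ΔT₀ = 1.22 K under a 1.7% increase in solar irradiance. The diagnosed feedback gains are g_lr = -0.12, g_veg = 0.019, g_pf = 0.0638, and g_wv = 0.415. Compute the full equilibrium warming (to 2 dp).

Total gain g = -0.12 + 0.019 + 0.0638 + 0.415 = 0.3778.
Amplification A = 1/(1 − 0.3778) = 1.607.
ΔT = 1.22 × 1.607 = 1.96 K.

1.96 K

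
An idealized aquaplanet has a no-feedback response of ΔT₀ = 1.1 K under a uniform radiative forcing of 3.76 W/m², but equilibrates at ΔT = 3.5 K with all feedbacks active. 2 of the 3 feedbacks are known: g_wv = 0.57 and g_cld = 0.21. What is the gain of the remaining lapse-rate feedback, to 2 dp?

Amplification A = ΔT/ΔT₀ = 3.5/1.1 = 3.182.
Total gain g = 1 − 1/A = 1 − 1/3.182 = 0.6857.
Known gains sum to 0.57 + 0.21 = 0.78.
g_lr = 0.6857 − 0.78 = -0.09.

-0.09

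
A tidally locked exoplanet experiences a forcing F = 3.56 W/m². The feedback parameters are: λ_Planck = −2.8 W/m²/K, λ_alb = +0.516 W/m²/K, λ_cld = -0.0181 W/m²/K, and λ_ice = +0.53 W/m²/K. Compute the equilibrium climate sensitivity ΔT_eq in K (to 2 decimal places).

2.01 K

Net feedback parameter λ = (−2.8) + (+0.516) + (-0.0181) + (+0.53) = -1.7721 W/m²/K.
ΔT = −F/λ = −3.56/(-1.7721) = 2.01 K.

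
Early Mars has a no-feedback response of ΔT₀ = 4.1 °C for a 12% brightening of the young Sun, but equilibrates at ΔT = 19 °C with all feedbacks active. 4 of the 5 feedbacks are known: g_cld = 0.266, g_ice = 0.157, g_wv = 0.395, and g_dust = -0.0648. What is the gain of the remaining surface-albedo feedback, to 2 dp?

Amplification A = ΔT/ΔT₀ = 19/4.1 = 4.634.
Total gain g = 1 − 1/A = 1 − 1/4.634 = 0.7842.
Known gains sum to 0.266 + 0.157 + 0.395 − 0.0648 = 0.7532.
g_alb = 0.7842 − 0.7532 = 0.03.

0.03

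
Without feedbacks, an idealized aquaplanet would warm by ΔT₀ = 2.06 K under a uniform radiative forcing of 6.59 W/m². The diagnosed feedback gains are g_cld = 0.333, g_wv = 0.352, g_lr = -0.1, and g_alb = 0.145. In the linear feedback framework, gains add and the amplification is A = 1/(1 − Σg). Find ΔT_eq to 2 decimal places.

Total gain g = 0.333 + 0.352 − 0.1 + 0.145 = 0.73.
Amplification A = 1/(1 − 0.73) = 3.704.
ΔT = 2.06 × 3.704 = 7.63 K.

7.63 K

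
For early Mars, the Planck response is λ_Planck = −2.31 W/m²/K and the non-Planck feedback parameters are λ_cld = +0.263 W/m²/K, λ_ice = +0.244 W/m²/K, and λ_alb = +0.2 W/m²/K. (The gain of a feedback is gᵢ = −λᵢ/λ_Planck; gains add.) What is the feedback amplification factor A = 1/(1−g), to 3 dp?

1.441

Convert to gains: g_cld = 0.263/2.31 = 0.1139; g_ice = 0.244/2.31 = 0.1056; g_alb = 0.2/2.31 = 0.08658.
Total gain g = 0.30608.
A = 1/(1 − 0.30608) = 1.441.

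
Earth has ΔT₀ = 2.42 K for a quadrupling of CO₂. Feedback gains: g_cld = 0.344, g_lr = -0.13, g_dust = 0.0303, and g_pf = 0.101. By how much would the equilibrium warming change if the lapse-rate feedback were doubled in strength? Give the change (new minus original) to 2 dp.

-0.61 K

Original: g = 0.3453, ΔT = 2.42/(1−0.3453) = 3.6963 K.
With doubled lapse-rate: g' = 0.2153, ΔT' = 2.42/(1−0.2153) = 3.0840 K.
Change = 3.0840 − 3.6963 = -0.61 K.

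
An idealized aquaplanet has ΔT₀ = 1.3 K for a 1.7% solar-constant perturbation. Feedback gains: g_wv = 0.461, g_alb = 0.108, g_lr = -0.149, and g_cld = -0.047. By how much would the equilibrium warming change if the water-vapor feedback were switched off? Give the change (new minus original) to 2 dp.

-0.88 K

Original: g = 0.373, ΔT = 1.3/(1−0.373) = 2.0734 K.
Without water-vapor: g' = -0.088, ΔT' = 1.3/(1+0.088) = 1.1949 K.
Change = 1.1949 − 2.0734 = -0.88 K.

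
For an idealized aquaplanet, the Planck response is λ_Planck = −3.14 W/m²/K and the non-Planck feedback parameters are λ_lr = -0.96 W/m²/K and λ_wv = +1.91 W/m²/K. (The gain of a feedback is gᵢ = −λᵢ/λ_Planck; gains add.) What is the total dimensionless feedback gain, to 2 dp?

0.30

Convert to gains: g_lr = -0.96/3.14 = -0.3057; g_wv = 1.91/3.14 = 0.6083.
Total gain g = 0.3026.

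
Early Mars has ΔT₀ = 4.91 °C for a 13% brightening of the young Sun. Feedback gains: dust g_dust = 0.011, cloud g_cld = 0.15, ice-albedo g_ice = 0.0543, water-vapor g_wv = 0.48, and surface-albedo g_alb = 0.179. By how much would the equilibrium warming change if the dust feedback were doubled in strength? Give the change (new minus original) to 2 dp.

3.75 °C

Original: g = 0.8743, ΔT = 4.91/(1−0.8743) = 39.0613 °C.
With doubled dust: g' = 0.8853, ΔT' = 4.91/(1−0.8853) = 42.8073 °C.
Change = 42.8073 − 39.0613 = 3.75 °C.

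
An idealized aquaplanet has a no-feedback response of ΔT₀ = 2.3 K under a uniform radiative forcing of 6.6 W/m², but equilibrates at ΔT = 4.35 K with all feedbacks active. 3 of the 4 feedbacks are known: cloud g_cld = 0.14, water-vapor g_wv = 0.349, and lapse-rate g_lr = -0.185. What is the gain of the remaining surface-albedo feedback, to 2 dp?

Amplification A = ΔT/ΔT₀ = 4.35/2.3 = 1.891.
Total gain g = 1 − 1/A = 1 − 1/1.891 = 0.4712.
Known gains sum to 0.14 + 0.349 − 0.185 = 0.304.
g_alb = 0.4712 − 0.304 = 0.17.

0.17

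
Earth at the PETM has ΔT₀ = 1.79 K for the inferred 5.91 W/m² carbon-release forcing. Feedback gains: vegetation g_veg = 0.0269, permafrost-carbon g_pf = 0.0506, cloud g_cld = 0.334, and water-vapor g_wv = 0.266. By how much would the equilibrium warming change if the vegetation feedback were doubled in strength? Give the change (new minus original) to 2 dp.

0.51 K

Original: g = 0.6775, ΔT = 1.79/(1−0.6775) = 5.5504 K.
With doubled vegetation: g' = 0.7044, ΔT' = 1.79/(1−0.7044) = 6.0555 K.
Change = 6.0555 − 5.5504 = 0.51 K.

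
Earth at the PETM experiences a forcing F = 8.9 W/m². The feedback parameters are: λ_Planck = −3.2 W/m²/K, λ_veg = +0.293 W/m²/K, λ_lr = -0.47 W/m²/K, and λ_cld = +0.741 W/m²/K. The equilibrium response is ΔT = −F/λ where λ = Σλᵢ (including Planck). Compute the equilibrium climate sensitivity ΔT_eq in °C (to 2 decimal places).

Net feedback parameter λ = (−3.2) + (+0.293) + (-0.47) + (+0.741) = -2.636 W/m²/K.
ΔT = −F/λ = −8.9/(-2.636) = 3.38 °C.

3.38 °C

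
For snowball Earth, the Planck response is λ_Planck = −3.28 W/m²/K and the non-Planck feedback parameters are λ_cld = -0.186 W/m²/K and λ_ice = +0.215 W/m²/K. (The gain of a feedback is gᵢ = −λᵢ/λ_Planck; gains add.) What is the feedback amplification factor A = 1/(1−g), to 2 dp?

1.01

Convert to gains: g_cld = -0.186/3.28 = -0.05671; g_ice = 0.215/3.28 = 0.06555.
Total gain g = 0.00884.
A = 1/(1 − 0.00884) = 1.01.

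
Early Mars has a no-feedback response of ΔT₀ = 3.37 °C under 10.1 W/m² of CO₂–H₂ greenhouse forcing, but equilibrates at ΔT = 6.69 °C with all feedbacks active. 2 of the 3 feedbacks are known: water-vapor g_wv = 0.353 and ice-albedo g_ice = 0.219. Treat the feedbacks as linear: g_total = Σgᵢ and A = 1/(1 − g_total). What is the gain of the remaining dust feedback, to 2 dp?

Amplification A = ΔT/ΔT₀ = 6.69/3.37 = 1.985.
Total gain g = 1 − 1/A = 1 − 1/1.985 = 0.4962.
Known gains sum to 0.353 + 0.219 = 0.572.
g_dust = 0.4962 − 0.572 = -0.08.

-0.08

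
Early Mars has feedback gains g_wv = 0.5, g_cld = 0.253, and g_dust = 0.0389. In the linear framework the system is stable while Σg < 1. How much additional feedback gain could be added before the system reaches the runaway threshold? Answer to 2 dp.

Current total gain = 0.5 + 0.253 + 0.0389 = 0.7919.
Margin to runaway = 1 − 0.7919 = 0.21.

0.21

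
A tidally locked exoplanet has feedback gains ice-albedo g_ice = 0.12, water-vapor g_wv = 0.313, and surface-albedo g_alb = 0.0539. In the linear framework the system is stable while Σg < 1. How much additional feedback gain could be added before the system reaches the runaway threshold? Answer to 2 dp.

Current total gain = 0.12 + 0.313 + 0.0539 = 0.4869.
Margin to runaway = 1 − 0.4869 = 0.51.

0.51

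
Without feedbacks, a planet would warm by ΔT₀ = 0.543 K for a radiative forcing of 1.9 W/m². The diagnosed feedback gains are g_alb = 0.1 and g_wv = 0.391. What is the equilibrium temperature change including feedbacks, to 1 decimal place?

1.1 K

Total gain g = 0.1 + 0.391 = 0.491.
Amplification A = 1/(1 − 0.491) = 1.965.
ΔT = 0.543 × 1.965 = 1.1 K.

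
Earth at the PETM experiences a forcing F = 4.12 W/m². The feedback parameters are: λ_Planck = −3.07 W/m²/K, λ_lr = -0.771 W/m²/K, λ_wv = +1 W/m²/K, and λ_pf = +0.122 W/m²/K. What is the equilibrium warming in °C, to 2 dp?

1.52 °C

Net feedback parameter λ = (−3.07) + (-0.771) + (+1) + (+0.122) = -2.719 W/m²/K.
ΔT = −F/λ = −4.12/(-2.719) = 1.52 °C.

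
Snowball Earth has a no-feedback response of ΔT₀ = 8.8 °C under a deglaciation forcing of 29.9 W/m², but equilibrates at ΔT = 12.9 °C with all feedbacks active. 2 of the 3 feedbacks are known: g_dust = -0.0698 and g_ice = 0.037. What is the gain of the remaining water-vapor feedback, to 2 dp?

0.35

Amplification A = ΔT/ΔT₀ = 12.9/8.8 = 1.466.
Total gain g = 1 − 1/A = 1 − 1/1.466 = 0.3179.
Known gains sum to -0.0698 + 0.037 = -0.0328.
g_wv = 0.3179 + 0.0328 = 0.35.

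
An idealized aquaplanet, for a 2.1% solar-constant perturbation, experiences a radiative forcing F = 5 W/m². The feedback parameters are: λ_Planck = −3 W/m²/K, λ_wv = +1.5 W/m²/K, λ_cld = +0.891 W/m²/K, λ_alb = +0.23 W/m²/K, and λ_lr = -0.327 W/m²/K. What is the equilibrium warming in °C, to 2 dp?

7.08 °C

Net feedback parameter λ = (−3) + (+1.5) + (+0.891) + (+0.23) + (-0.327) = -0.706 W/m²/K.
ΔT = −F/λ = −5/(-0.706) = 7.08 °C.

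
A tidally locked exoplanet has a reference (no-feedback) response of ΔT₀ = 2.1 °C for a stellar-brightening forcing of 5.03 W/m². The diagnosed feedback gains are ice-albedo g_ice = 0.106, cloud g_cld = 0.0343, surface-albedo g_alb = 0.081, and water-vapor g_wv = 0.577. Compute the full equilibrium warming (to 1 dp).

10.4 °C

Total gain g = 0.106 + 0.0343 + 0.081 + 0.577 = 0.7983.
Amplification A = 1/(1 − 0.7983) = 4.958.
ΔT = 2.1 × 4.958 = 10.4 °C.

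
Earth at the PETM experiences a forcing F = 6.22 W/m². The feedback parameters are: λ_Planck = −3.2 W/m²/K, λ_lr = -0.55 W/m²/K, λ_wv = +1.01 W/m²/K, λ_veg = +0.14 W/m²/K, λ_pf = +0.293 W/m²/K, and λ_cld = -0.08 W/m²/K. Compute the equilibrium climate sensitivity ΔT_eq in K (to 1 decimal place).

Net feedback parameter λ = (−3.2) + (-0.55) + (+1.01) + (+0.14) + (+0.293) + (-0.08) = -2.387 W/m²/K.
ΔT = −F/λ = −6.22/(-2.387) = 2.6 K.

2.6 K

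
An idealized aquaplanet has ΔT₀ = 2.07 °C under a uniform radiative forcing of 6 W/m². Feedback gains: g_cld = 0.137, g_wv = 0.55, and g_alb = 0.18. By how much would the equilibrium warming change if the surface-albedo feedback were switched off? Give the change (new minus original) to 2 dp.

-8.95 °C

Original: g = 0.867, ΔT = 2.07/(1−0.867) = 15.5639 °C.
Without surface-albedo: g' = 0.687, ΔT' = 2.07/(1−0.687) = 6.6134 °C.
Change = 6.6134 − 15.5639 = -8.95 °C.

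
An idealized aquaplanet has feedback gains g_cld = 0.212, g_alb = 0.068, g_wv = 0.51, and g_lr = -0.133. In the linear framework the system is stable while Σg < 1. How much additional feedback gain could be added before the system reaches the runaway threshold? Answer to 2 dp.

Current total gain = 0.212 + 0.068 + 0.51 − 0.133 = 0.657.
Margin to runaway = 1 − 0.657 = 0.34.

0.34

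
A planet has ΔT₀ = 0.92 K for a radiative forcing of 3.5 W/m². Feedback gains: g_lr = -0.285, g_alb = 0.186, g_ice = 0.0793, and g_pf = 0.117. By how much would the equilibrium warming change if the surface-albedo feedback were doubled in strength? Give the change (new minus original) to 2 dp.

0.26 K

Original: g = 0.0973, ΔT = 0.92/(1−0.0973) = 1.0192 K.
With doubled surface-albedo: g' = 0.2833, ΔT' = 0.92/(1−0.2833) = 1.2837 K.
Change = 1.2837 − 1.0192 = 0.26 K.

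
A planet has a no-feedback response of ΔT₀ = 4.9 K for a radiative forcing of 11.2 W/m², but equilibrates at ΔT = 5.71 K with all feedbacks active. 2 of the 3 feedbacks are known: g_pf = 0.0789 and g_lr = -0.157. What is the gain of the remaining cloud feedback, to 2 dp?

Amplification A = ΔT/ΔT₀ = 5.71/4.9 = 1.165.
Total gain g = 1 − 1/A = 1 − 1/1.165 = 0.1416.
Known gains sum to 0.0789 − 0.157 = -0.0781.
g_cld = 0.1416 + 0.0781 = 0.22.

0.22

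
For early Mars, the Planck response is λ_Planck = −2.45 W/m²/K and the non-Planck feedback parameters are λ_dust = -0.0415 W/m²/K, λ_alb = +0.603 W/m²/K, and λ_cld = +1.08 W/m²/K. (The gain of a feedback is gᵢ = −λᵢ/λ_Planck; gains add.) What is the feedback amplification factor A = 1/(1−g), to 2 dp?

Convert to gains: g_dust = -0.0415/2.45 = -0.01694; g_alb = 0.603/2.45 = 0.2461; g_cld = 1.08/2.45 = 0.4408.
Total gain g = 0.66996.
A = 1/(1 − 0.66996) = 3.03.

3.03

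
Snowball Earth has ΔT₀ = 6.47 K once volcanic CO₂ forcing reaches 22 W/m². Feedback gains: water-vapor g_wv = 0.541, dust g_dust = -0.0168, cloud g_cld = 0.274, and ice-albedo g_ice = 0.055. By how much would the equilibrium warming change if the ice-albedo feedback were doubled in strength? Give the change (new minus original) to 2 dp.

Original: g = 0.8532, ΔT = 6.47/(1−0.8532) = 44.0736 K.
With doubled ice-albedo: g' = 0.9082, ΔT' = 6.47/(1−0.9082) = 70.4793 K.
Change = 70.4793 − 44.0736 = 26.41 K.

26.41 K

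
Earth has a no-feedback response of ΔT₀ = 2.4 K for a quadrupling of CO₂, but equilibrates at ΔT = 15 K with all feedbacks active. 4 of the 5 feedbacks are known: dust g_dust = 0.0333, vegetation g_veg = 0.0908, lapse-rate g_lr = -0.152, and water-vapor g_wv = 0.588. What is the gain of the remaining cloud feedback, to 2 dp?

Amplification A = ΔT/ΔT₀ = 15/2.4 = 6.25.
Total gain g = 1 − 1/A = 1 − 1/6.25 = 0.84.
Known gains sum to 0.0333 + 0.0908 − 0.152 + 0.588 = 0.5601.
g_cld = 0.84 − 0.5601 = 0.28.

0.28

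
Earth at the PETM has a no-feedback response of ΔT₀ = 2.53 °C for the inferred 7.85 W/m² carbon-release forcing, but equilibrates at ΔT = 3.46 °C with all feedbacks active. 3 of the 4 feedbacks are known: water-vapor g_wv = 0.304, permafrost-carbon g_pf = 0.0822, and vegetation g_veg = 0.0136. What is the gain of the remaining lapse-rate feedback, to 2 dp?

Amplification A = ΔT/ΔT₀ = 3.46/2.53 = 1.368.
Total gain g = 1 − 1/A = 1 − 1/1.368 = 0.269.
Known gains sum to 0.304 + 0.0822 + 0.0136 = 0.3998.
g_lr = 0.269 − 0.3998 = -0.13.

-0.13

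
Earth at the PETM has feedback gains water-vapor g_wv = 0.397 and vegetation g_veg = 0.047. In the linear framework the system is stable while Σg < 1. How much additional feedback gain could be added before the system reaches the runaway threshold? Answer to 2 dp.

0.56

Current total gain = 0.397 + 0.047 = 0.444.
Margin to runaway = 1 − 0.444 = 0.56.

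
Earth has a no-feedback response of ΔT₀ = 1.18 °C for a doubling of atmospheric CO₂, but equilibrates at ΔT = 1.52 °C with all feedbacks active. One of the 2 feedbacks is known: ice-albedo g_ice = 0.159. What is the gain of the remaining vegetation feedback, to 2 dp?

Amplification A = ΔT/ΔT₀ = 1.52/1.18 = 1.288.
Total gain g = 1 − 1/A = 1 − 1/1.288 = 0.2236.
The known gain is 0.159.
g_veg = 0.2236 − 0.159 = 0.06.

0.06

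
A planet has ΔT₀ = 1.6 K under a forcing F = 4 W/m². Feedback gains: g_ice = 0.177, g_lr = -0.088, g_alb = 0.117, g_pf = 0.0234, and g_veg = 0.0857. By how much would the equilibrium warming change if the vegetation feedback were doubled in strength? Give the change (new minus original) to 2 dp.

Original: g = 0.3151, ΔT = 1.6/(1−0.3151) = 2.3361 K.
With doubled vegetation: g' = 0.4008, ΔT' = 1.6/(1−0.4008) = 2.6702 K.
Change = 2.6702 − 2.3361 = 0.33 K.

0.33 K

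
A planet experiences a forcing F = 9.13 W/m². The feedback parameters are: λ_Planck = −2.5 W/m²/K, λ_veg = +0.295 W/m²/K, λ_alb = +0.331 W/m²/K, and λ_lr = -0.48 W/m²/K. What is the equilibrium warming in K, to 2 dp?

Net feedback parameter λ = (−2.5) + (+0.295) + (+0.331) + (-0.48) = -2.354 W/m²/K.
ΔT = −F/λ = −9.13/(-2.354) = 3.88 K.

3.88 K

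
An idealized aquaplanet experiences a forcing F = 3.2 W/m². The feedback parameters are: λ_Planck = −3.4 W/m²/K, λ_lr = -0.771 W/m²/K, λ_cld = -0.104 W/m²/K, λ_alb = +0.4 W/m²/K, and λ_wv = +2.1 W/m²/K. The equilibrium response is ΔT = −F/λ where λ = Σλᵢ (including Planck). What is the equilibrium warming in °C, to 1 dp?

1.8 °C

Net feedback parameter λ = (−3.4) + (-0.771) + (-0.104) + (+0.4) + (+2.1) = -1.775 W/m²/K.
ΔT = −F/λ = −3.2/(-1.775) = 1.8 °C.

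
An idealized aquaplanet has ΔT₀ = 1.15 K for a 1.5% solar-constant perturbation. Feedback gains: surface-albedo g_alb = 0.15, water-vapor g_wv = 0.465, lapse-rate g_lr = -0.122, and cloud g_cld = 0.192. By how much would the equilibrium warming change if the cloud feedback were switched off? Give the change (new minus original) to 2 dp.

-1.38 K

Original: g = 0.685, ΔT = 1.15/(1−0.685) = 3.6508 K.
Without cloud: g' = 0.493, ΔT' = 1.15/(1−0.493) = 2.2682 K.
Change = 2.2682 − 3.6508 = -1.38 K.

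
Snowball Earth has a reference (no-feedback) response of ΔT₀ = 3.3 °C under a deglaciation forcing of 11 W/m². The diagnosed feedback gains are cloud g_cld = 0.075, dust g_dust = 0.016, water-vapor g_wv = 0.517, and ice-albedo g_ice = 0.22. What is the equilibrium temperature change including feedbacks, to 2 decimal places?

19.19 °C

Total gain g = 0.075 + 0.016 + 0.517 + 0.22 = 0.828.
Amplification A = 1/(1 − 0.828) = 5.814.
ΔT = 3.3 × 5.814 = 19.19 °C.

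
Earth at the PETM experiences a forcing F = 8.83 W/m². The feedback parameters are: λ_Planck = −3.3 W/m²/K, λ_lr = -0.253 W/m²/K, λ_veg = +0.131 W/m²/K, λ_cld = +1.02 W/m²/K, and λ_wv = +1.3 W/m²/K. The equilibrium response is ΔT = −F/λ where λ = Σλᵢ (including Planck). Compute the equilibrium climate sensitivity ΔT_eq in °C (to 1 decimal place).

8.0 °C

Net feedback parameter λ = (−3.3) + (-0.253) + (+0.131) + (+1.02) + (+1.3) = -1.102 W/m²/K.
ΔT = −F/λ = −8.83/(-1.102) = 8.0 °C.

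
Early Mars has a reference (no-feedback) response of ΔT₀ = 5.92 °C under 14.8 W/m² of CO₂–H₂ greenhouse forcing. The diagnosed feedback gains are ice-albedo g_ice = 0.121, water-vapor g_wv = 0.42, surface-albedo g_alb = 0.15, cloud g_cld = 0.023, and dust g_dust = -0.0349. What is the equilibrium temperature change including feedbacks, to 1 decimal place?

18.4 °C

Total gain g = 0.121 + 0.42 + 0.15 + 0.023 − 0.0349 = 0.6791.
Amplification A = 1/(1 − 0.6791) = 3.116.
ΔT = 5.92 × 3.116 = 18.4 °C.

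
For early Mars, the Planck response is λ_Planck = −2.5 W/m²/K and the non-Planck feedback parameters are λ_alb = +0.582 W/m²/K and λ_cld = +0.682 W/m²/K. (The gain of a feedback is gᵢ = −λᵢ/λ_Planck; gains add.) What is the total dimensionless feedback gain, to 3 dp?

Convert to gains: g_alb = 0.582/2.5 = 0.2328; g_cld = 0.682/2.5 = 0.2728.
Total gain g = 0.5056.

0.506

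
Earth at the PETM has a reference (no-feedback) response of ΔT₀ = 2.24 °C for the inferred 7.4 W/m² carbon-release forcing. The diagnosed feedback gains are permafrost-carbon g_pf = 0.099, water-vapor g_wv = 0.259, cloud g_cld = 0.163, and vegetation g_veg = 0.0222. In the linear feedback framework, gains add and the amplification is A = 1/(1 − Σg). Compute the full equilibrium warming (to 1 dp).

4.9 °C

Total gain g = 0.099 + 0.259 + 0.163 + 0.0222 = 0.5432.
Amplification A = 1/(1 − 0.5432) = 2.189.
ΔT = 2.24 × 2.189 = 4.9 °C.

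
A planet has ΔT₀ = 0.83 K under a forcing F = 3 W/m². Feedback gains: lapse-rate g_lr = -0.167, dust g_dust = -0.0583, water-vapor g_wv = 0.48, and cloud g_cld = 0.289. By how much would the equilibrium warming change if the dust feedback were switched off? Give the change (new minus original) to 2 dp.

Original: g = 0.5437, ΔT = 0.83/(1−0.5437) = 1.8190 K.
Without dust: g' = 0.602, ΔT' = 0.83/(1−0.602) = 2.0854 K.
Change = 2.0854 − 1.8190 = 0.27 K.

0.27 K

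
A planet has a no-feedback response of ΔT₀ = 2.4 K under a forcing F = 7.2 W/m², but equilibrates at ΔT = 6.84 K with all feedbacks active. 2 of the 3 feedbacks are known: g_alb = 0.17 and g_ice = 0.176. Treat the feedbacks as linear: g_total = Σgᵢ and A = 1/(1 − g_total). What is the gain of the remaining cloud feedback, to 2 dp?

0.30

Amplification A = ΔT/ΔT₀ = 6.84/2.4 = 2.85.
Total gain g = 1 − 1/A = 1 − 1/2.85 = 0.6491.
Known gains sum to 0.17 + 0.176 = 0.346.
g_cld = 0.6491 − 0.346 = 0.30.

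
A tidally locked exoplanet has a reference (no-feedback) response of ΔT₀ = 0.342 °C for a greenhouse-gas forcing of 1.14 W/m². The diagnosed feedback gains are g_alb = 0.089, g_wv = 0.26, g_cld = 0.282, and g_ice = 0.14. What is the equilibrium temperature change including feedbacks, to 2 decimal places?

1.49 °C

Total gain g = 0.089 + 0.26 + 0.282 + 0.14 = 0.771.
Amplification A = 1/(1 − 0.771) = 4.367.
ΔT = 0.342 × 4.367 = 1.49 °C.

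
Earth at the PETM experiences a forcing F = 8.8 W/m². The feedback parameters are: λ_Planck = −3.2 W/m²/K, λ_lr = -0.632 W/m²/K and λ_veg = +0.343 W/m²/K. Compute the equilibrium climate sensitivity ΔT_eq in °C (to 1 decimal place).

Net feedback parameter λ = (−3.2) + (-0.632) + (+0.343) = -3.489 W/m²/K.
ΔT = −F/λ = −8.8/(-3.489) = 2.5 °C.

2.5 °C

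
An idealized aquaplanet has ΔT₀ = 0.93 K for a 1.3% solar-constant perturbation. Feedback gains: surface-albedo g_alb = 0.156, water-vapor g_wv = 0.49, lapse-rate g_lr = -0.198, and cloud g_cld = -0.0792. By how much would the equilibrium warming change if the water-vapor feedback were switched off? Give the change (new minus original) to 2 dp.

Original: g = 0.3688, ΔT = 0.93/(1−0.3688) = 1.4734 K.
Without water-vapor: g' = -0.1212, ΔT' = 0.93/(1+0.1212) = 0.8295 K.
Change = 0.8295 − 1.4734 = -0.64 K.

-0.64 K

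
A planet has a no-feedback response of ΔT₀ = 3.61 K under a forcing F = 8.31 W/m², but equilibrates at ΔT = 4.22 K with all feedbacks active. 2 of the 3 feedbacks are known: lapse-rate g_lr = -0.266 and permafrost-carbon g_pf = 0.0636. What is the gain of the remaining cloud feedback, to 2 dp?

Amplification A = ΔT/ΔT₀ = 4.22/3.61 = 1.169.
Total gain g = 1 − 1/A = 1 − 1/1.169 = 0.1446.
Known gains sum to -0.266 + 0.0636 = -0.2024.
g_cld = 0.1446 + 0.2024 = 0.35.

0.35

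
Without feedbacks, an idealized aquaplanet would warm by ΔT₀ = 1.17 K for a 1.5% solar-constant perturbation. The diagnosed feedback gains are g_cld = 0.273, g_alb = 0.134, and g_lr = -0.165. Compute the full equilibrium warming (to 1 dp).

1.5 K

Total gain g = 0.273 + 0.134 − 0.165 = 0.242.
Amplification A = 1/(1 − 0.242) = 1.319.
ΔT = 1.17 × 1.319 = 1.5 K.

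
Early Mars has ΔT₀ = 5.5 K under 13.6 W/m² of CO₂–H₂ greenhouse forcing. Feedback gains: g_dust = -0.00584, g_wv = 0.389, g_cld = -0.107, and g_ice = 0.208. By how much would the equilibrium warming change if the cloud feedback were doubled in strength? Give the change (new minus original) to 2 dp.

Original: g = 0.48416, ΔT = 5.5/(1−0.48416) = 10.6622 K.
With doubled cloud: g' = 0.37716, ΔT' = 5.5/(1−0.37716) = 8.8305 K.
Change = 8.8305 − 10.6622 = -1.83 K.

-1.83 K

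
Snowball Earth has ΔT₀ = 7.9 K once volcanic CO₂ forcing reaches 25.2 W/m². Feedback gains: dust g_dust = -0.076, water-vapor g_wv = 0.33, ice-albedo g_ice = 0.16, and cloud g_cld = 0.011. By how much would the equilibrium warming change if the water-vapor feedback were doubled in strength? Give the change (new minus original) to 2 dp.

Original: g = 0.425, ΔT = 7.9/(1−0.425) = 13.7391 K.
With doubled water-vapor: g' = 0.755, ΔT' = 7.9/(1−0.755) = 32.2449 K.
Change = 32.2449 − 13.7391 = 18.51 K.

18.51 K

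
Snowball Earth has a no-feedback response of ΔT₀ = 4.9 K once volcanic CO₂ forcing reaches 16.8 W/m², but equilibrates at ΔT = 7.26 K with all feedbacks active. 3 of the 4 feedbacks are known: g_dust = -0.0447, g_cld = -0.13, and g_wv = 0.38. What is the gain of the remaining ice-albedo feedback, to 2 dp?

0.12

Amplification A = ΔT/ΔT₀ = 7.26/4.9 = 1.482.
Total gain g = 1 − 1/A = 1 − 1/1.482 = 0.3252.
Known gains sum to -0.0447 − 0.13 + 0.38 = 0.2053.
g_ice = 0.3252 − 0.2053 = 0.12.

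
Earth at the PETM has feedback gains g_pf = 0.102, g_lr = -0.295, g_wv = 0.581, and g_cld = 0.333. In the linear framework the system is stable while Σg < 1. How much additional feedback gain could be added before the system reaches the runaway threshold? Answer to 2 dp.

Current total gain = 0.102 − 0.295 + 0.581 + 0.333 = 0.721.
Margin to runaway = 1 − 0.721 = 0.28.

0.28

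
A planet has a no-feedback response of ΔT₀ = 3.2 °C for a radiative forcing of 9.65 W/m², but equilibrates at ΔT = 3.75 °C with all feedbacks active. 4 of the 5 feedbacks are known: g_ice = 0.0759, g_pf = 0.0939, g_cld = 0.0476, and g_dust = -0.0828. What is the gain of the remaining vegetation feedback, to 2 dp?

Amplification A = ΔT/ΔT₀ = 3.75/3.2 = 1.172.
Total gain g = 1 − 1/A = 1 − 1/1.172 = 0.1468.
Known gains sum to 0.0759 + 0.0939 + 0.0476 − 0.0828 = 0.1346.
g_veg = 0.1468 − 0.1346 = 0.01.

0.01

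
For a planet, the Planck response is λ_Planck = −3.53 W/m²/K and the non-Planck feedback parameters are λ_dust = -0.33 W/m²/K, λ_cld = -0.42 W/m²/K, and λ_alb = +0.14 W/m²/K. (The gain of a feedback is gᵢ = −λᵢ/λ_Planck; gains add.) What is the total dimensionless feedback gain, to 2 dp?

Convert to gains: g_dust = -0.33/3.53 = -0.09348; g_cld = -0.42/3.53 = -0.119; g_alb = 0.14/3.53 = 0.03966.
Total gain g = -0.17282.

-0.17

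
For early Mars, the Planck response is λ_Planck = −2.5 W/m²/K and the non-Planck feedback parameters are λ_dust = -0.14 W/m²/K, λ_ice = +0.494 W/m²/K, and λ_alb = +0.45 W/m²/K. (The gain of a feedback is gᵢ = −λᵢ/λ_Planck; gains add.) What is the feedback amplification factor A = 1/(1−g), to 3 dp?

Convert to gains: g_dust = -0.14/2.5 = -0.056; g_ice = 0.494/2.5 = 0.1976; g_alb = 0.45/2.5 = 0.18.
Total gain g = 0.3216.
A = 1/(1 − 0.3216) = 1.474.

1.474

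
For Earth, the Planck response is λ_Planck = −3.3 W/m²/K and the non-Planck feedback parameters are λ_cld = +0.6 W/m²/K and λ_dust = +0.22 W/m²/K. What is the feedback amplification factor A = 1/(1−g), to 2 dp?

Convert to gains: g_cld = 0.6/3.3 = 0.1818; g_dust = 0.22/3.3 = 0.06667.
Total gain g = 0.24847.
A = 1/(1 − 0.24847) = 1.33.

1.33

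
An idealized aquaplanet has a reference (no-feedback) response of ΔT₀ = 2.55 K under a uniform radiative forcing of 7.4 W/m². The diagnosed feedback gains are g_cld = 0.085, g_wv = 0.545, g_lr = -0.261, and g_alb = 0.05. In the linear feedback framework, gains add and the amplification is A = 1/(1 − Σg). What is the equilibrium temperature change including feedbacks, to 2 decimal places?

Total gain g = 0.085 + 0.545 − 0.261 + 0.05 = 0.419.
Amplification A = 1/(1 − 0.419) = 1.721.
ΔT = 2.55 × 1.721 = 4.39 K.

4.39 K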